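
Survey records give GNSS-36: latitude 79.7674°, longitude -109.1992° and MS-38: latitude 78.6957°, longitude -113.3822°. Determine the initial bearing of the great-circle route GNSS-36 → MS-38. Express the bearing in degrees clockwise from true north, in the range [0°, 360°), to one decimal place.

Δλ = -4.1830°
y = sin Δλ · cos φ₂ = -0.014298
x = cos φ₁ sin φ₂ − sin φ₁ cos φ₂ cos Δλ = -0.018190
θ = atan2(y, x) = -141.8307° → 218.1693° (mod 360°)

218.2°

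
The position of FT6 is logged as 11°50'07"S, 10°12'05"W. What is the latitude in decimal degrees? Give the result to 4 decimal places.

11° + 50′/60 + 7″/3600 = 11 + 0.83333 + 0.00194 = 11.8353°

11.8353°S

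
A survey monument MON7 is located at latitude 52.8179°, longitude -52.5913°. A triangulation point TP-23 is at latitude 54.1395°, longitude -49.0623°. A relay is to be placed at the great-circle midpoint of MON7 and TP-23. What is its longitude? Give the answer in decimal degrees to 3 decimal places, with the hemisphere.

50.854°W

Bx = cos φ₂ cos Δλ = 0.584703,  By = cos φ₂ sin Δλ = 0.036059
φₘ = atan2(sin φ₁ + sin φ₂, √((cos φ₁ + Bx)² + By²)) = 53.49169°
λₘ = λ₁ + atan2(By, cos φ₁ + Bx) = -50.85429°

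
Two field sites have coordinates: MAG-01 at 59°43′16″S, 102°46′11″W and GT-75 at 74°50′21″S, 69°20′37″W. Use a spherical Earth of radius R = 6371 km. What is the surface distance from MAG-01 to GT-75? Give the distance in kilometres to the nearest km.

2150 km

MAG-01: φ = -59.72111°, λ = -102.76972°
GT-75: φ = -74.83917°, λ = -69.34361°
Δφ = -15.1181°,  Δλ = 33.4261°
a = sin²(Δφ/2) + cos φ₁ cos φ₂ sin²(Δλ/2) = 0.028210
c = 2·arcsin(√a) = 0.337518 rad = 19.3384°
d = R·c = 6371 × 0.337518 = 2150.3 km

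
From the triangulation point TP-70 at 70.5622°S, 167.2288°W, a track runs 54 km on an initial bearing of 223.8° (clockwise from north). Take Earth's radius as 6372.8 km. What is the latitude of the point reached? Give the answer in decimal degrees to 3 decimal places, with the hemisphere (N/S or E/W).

70.910°S

δ = d/R = 54/6372.8 = 0.008474 rad
φ₂ = arcsin(sin φ₁ cos δ + cos φ₁ sin δ cos θ)
   = arcsin(-0.94300·0.99996 + 0.33278·0.00847·-0.72176) = -70.90977°
λ₂ = λ₁ + atan2(sin θ sin δ cos φ₁, cos δ − sin φ₁ sin φ₂) = -168.25629°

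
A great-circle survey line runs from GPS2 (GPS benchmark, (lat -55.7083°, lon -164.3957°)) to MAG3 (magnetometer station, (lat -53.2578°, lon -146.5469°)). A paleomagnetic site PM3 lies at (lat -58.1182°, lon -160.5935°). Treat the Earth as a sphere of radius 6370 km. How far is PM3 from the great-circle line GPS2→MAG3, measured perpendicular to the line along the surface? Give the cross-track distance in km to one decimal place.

δ₁₃ = central angle GPS2→PM3 = 0.055494 rad  (haversine)
θ₁₃ = bearing GPS2→PM3 = 140.842°,  θ₁₂ = bearing GPS2→MAG3 = 84.094°
dₓₜ = R·arcsin(sin δ₁₃ · sin(θ₁₃ − θ₁₂)) = 6370·arcsin(0.05547·sin(56.749°)) = 295.575 km
|dₓₜ| = 295.575 km

295.6 km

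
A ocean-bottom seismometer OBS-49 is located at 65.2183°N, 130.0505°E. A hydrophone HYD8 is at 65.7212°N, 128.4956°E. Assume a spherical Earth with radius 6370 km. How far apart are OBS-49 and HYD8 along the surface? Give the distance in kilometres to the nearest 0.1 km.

Δφ = 0.5029°,  Δλ = -1.5549°
a = sin²(Δφ/2) + cos φ₁ cos φ₂ sin²(Δλ/2) = 0.000051
c = 2·arcsin(√a) = 0.014282 rad = 0.8183°
d = R·c = 6370 × 0.014282 = 91.0 km

91.0 km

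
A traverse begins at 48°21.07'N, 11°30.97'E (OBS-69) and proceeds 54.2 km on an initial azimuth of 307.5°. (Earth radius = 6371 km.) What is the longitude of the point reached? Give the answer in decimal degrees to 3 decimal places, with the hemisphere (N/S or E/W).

OBS-69: φ = +48.35117°, λ = +11.51617°
δ = d/R = 54.2/6371 = 0.008507 rad
φ₂ = arcsin(sin φ₁ cos δ + cos φ₁ sin δ cos θ)
   = arcsin(0.74723·0.99996 + 0.66456·0.00851·0.60876) = 48.64642°
λ₂ = λ₁ + atan2(sin θ sin δ cos φ₁, cos δ − sin φ₁ sin φ₂) = 10.93087°

10.931°E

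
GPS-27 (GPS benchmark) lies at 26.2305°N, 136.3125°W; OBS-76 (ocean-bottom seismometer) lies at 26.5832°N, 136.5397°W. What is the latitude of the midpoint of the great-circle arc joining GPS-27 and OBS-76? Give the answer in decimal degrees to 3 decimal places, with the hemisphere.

26.407°N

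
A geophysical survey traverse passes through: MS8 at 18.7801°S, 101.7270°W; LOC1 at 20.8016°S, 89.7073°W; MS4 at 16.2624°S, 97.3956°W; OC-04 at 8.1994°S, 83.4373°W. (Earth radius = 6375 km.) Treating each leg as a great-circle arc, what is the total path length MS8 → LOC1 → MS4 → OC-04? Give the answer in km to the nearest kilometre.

3995 km

MS8→LOC1: c = 0.200466 rad, d = 1277.97 km
LOC1→MS4: c = 0.149832 rad, d = 955.18 km
MS4→OC-04: c = 0.276352 rad, d = 1761.74 km
Total = 1277.97 + 955.18 + 1761.74 = 3994.89 km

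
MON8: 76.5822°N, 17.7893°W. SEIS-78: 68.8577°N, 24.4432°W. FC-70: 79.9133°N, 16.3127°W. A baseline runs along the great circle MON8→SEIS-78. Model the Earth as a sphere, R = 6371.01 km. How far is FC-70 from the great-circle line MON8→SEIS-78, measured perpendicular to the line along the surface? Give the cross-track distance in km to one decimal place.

84.4 km

δ₁₃ = central angle MON8→FC-70 = 0.058370 rad  (haversine)
θ₁₃ = bearing MON8→FC-70 = 4.437°,  θ₁₂ = bearing MON8→SEIS-78 = 197.563°
dₓₜ = R·arcsin(sin δ₁₃ · sin(θ₁₃ − θ₁₂)) = 6371.01·arcsin(0.05834·sin(-193.126°)) = 84.404 km
|dₓₜ| = 84.404 km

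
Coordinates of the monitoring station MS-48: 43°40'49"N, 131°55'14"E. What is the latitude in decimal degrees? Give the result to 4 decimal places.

43° + 40′/60 + 49″/3600 = 43 + 0.66667 + 0.01361 = 43.6803°

43.6803°N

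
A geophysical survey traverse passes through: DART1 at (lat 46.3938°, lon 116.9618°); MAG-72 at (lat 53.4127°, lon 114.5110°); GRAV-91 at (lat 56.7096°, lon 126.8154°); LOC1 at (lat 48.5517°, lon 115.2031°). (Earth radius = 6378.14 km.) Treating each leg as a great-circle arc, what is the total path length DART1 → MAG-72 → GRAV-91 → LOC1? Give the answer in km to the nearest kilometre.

DART1→MAG-72: c = 0.125543 rad, d = 800.73 km
MAG-72→GRAV-91: c = 0.135530 rad, d = 864.43 km
GRAV-91→LOC1: c = 0.187656 rad, d = 1196.90 km
Total = 800.73 + 864.43 + 1196.90 = 2862.06 km

2862 km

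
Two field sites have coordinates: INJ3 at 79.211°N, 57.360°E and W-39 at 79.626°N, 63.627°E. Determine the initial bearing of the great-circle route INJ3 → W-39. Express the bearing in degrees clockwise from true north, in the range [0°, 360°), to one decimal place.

Δλ = 6.2670°
y = sin Δλ · cos φ₂ = 0.019657
x = cos φ₁ sin φ₂ − sin φ₁ cos φ₂ cos Δλ = 0.008300
θ = atan2(y, x) = 67.1082° → 67.1082° (mod 360°)

67.1°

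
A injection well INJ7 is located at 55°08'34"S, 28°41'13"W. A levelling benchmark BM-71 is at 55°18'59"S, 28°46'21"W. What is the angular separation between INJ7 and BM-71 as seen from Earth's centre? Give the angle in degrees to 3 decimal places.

0.180°

INJ7: φ = -55.14278°, λ = -28.68694°
BM-71: φ = -55.31639°, λ = -28.77250°
Δφ = -0.1736°,  Δλ = -0.0856°
a = sin²(Δφ/2) + cos φ₁ cos φ₂ sin²(Δλ/2) = 0.000002
c = 2·arcsin(√a) = 0.003147 rad = 0.1803°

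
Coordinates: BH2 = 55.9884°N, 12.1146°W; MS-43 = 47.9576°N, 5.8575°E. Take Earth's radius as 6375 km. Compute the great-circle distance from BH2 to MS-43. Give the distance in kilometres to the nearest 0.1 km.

Δφ = -8.0308°,  Δλ = 17.9721°
a = sin²(Δφ/2) + cos φ₁ cos φ₂ sin²(Δλ/2) = 0.014042
c = 2·arcsin(√a) = 0.237558 rad = 13.6111°
d = R·c = 6375 × 0.237558 = 1514.4 km

1514.4 km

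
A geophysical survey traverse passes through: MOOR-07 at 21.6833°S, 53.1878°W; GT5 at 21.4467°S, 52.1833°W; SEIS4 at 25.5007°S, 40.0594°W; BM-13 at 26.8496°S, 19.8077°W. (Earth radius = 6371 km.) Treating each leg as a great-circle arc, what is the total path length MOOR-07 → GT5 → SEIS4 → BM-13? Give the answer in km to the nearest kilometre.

3447 km

MOOR-07→GT5: c = 0.016819 rad, d = 107.16 km
GT5→SEIS4: c = 0.206471 rad, d = 1315.43 km
SEIS4→BM-13: c = 0.317748 rad, d = 2024.37 km
Total = 107.16 + 1315.43 + 2024.37 = 3446.96 km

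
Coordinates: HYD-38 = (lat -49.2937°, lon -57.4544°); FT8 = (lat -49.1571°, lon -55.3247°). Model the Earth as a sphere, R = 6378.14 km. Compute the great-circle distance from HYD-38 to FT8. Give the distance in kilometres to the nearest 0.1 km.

155.6 km

Δφ = 0.1366°,  Δλ = 2.1297°
a = sin²(Δφ/2) + cos φ₁ cos φ₂ sin²(Δλ/2) = 0.000149
c = 2·arcsin(√a) = 0.024391 rad = 1.3975°
d = R·c = 6378.14 × 0.024391 = 155.6 km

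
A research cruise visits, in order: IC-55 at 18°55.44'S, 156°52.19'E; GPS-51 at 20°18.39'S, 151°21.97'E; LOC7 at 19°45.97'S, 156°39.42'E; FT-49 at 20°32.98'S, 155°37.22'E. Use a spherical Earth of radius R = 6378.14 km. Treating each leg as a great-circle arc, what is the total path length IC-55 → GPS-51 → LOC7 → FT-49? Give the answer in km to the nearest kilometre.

1293 km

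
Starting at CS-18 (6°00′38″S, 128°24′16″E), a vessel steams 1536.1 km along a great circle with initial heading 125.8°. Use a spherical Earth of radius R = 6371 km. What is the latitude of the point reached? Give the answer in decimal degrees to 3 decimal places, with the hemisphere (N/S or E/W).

CS-18: φ = -6.01056°, λ = +128.40444°
δ = d/R = 1536.1/6371 = 0.241108 rad
φ₂ = arcsin(sin φ₁ cos δ + cos φ₁ sin δ cos θ)
   = arcsin(-0.10471·0.97107 + 0.99450·0.23878·-0.58496) = -13.92139°
λ₂ = λ₁ + atan2(sin θ sin δ cos φ₁, cos δ − sin φ₁ sin φ₂) = 139.91366°

13.921°S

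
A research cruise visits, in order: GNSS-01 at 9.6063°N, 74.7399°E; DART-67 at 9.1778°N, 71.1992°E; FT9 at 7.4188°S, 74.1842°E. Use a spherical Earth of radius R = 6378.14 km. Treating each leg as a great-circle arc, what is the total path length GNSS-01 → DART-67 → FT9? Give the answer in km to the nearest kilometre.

2269 km

GNSS-01→DART-67: c = 0.061425 rad, d = 391.78 km
DART-67→FT9: c = 0.294280 rad, d = 1876.96 km
Total = 391.78 + 1876.96 = 2268.73 km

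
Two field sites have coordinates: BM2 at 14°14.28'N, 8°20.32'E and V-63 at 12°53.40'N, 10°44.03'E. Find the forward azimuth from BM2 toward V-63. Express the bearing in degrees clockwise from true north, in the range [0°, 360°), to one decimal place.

119.8°

BM2: φ = +14.23800°, λ = +8.33867°
V-63: φ = +12.89000°, λ = +10.73383°
Δλ = 2.3952°
y = sin Δλ · cos φ₂ = 0.040738
x = cos φ₁ sin φ₂ − sin φ₁ cos φ₂ cos Δλ = -0.023315
θ = atan2(y, x) = 119.7835° → 119.7835° (mod 360°)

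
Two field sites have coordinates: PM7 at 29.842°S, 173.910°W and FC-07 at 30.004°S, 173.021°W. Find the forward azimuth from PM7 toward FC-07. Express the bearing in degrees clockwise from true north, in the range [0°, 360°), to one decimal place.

102.1°

Δλ = 0.8890°
y = sin Δλ · cos φ₂ = 0.013436
x = cos φ₁ sin φ₂ − sin φ₁ cos φ₂ cos Δλ = -0.002879
θ = atan2(y, x) = 102.0953° → 102.0953° (mod 360°)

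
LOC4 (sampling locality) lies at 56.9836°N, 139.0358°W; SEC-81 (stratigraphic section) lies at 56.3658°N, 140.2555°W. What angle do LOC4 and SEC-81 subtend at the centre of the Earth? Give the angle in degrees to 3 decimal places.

0.911°

Δφ = -0.6178°,  Δλ = -1.2197°
a = sin²(Δφ/2) + cos φ₁ cos φ₂ sin²(Δλ/2) = 0.000063
c = 2·arcsin(√a) = 0.015907 rad = 0.9114°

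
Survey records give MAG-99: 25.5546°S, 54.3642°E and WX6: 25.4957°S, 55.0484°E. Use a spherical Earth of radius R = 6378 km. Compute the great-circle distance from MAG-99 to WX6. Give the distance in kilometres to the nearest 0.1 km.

Δφ = 0.0589°,  Δλ = 0.6842°
a = sin²(Δφ/2) + cos φ₁ cos φ₂ sin²(Δλ/2) = 0.000029
c = 2·arcsin(√a) = 0.010825 rad = 0.6202°
d = R·c = 6378 × 0.010825 = 69.0 km

69.0 km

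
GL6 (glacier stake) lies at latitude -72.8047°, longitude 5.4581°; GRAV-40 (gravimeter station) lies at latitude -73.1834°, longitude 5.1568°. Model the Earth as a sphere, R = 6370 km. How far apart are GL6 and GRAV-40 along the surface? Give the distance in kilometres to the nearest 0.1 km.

43.2 km

Δφ = -0.3787°,  Δλ = -0.3013°
a = sin²(Δφ/2) + cos φ₁ cos φ₂ sin²(Δλ/2) = 0.000012
c = 2·arcsin(√a) = 0.006786 rad = 0.3888°
d = R·c = 6370 × 0.006786 = 43.2 km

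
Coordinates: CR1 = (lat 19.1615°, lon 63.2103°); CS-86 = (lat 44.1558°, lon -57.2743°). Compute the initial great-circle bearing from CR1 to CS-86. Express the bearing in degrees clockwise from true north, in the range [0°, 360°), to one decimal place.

321.5°

Δλ = -120.4846°
y = sin Δλ · cos φ₂ = -0.618272
x = cos φ₁ sin φ₂ − sin φ₁ cos φ₂ cos Δλ = 0.777483
θ = atan2(y, x) = -38.4925° → 321.5075° (mod 360°)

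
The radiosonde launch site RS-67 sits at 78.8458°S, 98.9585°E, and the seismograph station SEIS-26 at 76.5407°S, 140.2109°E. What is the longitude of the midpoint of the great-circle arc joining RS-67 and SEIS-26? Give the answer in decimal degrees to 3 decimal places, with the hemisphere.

121.573°E

Bx = cos φ₂ cos Δλ = 0.174988,  By = cos φ₂ sin Δλ = 0.153473
φₘ = atan2(sin φ₁ + sin φ₂, √((cos φ₁ + Bx)² + By²)) = -78.45351°
λₘ = λ₁ + atan2(By, cos φ₁ + Bx) = 121.57271°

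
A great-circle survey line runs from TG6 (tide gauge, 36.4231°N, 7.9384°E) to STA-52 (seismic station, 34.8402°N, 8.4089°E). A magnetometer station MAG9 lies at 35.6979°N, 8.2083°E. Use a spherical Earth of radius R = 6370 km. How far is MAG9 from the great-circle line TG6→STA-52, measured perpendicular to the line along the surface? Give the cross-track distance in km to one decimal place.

δ₁₃ = central angle TG6→MAG9 = 0.013218 rad  (haversine)
θ₁₃ = bearing TG6→MAG9 = 163.176°,  θ₁₂ = bearing TG6→STA-52 = 166.281°
dₓₜ = R·arcsin(sin δ₁₃ · sin(θ₁₃ − θ₁₂)) = 6370·arcsin(0.01322·sin(-3.105°)) = -4.560 km
|dₓₜ| = 4.560 km

4.6 km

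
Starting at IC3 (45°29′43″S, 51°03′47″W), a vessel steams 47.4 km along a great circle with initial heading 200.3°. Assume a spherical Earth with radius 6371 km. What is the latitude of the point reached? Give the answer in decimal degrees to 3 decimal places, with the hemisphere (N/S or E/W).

IC3: φ = -45.49528°, λ = -51.06306°
δ = d/R = 47.4/6371 = 0.007440 rad
φ₂ = arcsin(sin φ₁ cos δ + cos φ₁ sin δ cos θ)
   = arcsin(-0.71319·0.99997 + 0.70097·0.00744·-0.93789) = -45.89488°
λ₂ = λ₁ + atan2(sin θ sin δ cos φ₁, cos δ − sin φ₁ sin φ₂) = -51.27555°

45.895°S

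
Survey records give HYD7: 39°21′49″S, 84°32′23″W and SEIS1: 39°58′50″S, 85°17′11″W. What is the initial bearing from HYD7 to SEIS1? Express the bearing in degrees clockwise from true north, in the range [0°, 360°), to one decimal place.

HYD7: φ = -39.36361°, λ = -84.53972°
SEIS1: φ = -39.98056°, λ = -85.28639°
Δλ = -0.7467°
y = sin Δλ · cos φ₂ = -0.009985
x = cos φ₁ sin φ₂ − sin φ₁ cos φ₂ cos Δλ = -0.010809
θ = atan2(y, x) = -137.2673° → 222.7327° (mod 360°)

222.7°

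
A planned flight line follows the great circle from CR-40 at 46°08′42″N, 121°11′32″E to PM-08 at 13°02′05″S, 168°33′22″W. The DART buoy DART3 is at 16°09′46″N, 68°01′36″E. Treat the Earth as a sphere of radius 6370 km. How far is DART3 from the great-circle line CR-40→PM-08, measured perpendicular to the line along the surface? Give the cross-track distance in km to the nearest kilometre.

CR-40: φ = +46.14500°, λ = +121.19222°
PM-08: φ = -13.03472°, λ = -168.55611°
DART3: φ = +16.16278°, λ = +68.02667°
δ₁₃ = central angle CR-40→DART3 = 0.927707 rad  (haversine)
θ₁₃ = bearing CR-40→DART3 = 253.868°,  θ₁₂ = bearing CR-40→PM-08 = 113.234°
dₓₜ = R·arcsin(sin δ₁₃ · sin(θ₁₃ − θ₁₂)) = 6370·arcsin(0.80025·sin(140.634°)) = 3391.153 km
|dₓₜ| = 3391.153 km

3391 km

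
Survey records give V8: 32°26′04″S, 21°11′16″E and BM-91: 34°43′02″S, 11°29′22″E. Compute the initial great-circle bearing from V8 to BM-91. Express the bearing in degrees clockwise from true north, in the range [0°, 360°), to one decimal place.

251.6°

V8: φ = -32.43444°, λ = +21.18778°
BM-91: φ = -34.71722°, λ = +11.48944°
Δλ = -9.6983°
y = sin Δλ · cos φ₂ = -0.138470
x = cos φ₁ sin φ₂ − sin φ₁ cos φ₂ cos Δλ = -0.046132
θ = atan2(y, x) = -108.4257° → 251.5743° (mod 360°)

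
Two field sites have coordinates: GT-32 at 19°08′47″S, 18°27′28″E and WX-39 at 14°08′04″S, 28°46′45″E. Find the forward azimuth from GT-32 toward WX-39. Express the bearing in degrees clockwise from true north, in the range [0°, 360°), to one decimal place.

GT-32: φ = -19.14639°, λ = +18.45778°
WX-39: φ = -14.13444°, λ = +28.77917°
Δλ = 10.3214°
y = sin Δλ · cos φ₂ = 0.173745
x = cos φ₁ sin φ₂ − sin φ₁ cos φ₂ cos Δλ = 0.082217
θ = atan2(y, x) = 64.6763° → 64.6763° (mod 360°)

64.7°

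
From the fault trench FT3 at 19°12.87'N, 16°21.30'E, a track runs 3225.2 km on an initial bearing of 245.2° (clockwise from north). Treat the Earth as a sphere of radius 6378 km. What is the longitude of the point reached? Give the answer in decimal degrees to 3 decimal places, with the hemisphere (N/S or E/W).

FT3: φ = +19.21450°, λ = +16.35500°
δ = d/R = 3225.2/6378 = 0.505676 rad
φ₂ = arcsin(sin φ₁ cos δ + cos φ₁ sin δ cos θ)
   = arcsin(0.32911·0.87485 + 0.94429·0.48440·-0.41945) = 5.51197°
λ₂ = λ₁ + atan2(sin θ sin δ cos φ₁, cos δ − sin φ₁ sin φ₂) = -9.86180°

9.862°W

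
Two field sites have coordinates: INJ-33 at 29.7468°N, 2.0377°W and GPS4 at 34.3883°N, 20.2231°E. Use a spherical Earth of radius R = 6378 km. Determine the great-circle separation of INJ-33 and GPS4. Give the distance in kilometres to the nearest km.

2158 km

Δφ = 4.6415°,  Δλ = 22.2608°
a = sin²(Δφ/2) + cos φ₁ cos φ₂ sin²(Δλ/2) = 0.028340
c = 2·arcsin(√a) = 0.338300 rad = 19.3832°
d = R·c = 6378 × 0.338300 = 2157.7 km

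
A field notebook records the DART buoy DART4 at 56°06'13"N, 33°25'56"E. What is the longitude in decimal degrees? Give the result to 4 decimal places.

33° + 25′/60 + 56″/3600 = 33 + 0.41667 + 0.01556 = 33.4322°

33.4322°E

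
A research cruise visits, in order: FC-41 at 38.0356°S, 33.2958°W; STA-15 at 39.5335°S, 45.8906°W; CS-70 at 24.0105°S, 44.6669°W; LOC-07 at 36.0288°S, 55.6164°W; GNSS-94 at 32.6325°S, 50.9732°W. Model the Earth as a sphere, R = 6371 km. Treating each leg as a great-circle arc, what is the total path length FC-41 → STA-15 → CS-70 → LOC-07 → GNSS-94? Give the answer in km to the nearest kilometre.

5102 km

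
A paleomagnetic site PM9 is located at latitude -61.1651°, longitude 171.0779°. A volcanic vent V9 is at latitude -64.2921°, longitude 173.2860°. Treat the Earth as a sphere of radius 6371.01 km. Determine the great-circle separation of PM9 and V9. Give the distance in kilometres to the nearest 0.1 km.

Δφ = -3.1270°,  Δλ = 2.2081°
a = sin²(Δφ/2) + cos φ₁ cos φ₂ sin²(Δλ/2) = 0.000822
c = 2·arcsin(√a) = 0.057354 rad = 3.2861°
d = R·c = 6371.01 × 0.057354 = 365.4 km

365.4 km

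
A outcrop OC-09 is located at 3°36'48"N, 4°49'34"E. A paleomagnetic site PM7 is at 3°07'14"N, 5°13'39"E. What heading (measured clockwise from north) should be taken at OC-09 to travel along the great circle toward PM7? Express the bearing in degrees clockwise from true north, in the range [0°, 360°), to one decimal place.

140.9°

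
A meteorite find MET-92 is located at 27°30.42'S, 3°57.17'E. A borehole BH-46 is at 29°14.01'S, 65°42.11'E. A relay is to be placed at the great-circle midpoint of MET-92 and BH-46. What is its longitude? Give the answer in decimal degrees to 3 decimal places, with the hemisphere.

34.549°E

MET-92: φ = -27.50700°, λ = +3.95283°
BH-46: φ = -29.23350°, λ = +65.70183°
Bx = cos φ₂ cos Δλ = 0.413050,  By = cos φ₂ sin Δλ = 0.768690
φₘ = atan2(sin φ₁ + sin φ₂, √((cos φ₁ + Bx)² + By²)) = -32.17727°
λₘ = λ₁ + atan2(By, cos φ₁ + Bx) = 34.54859°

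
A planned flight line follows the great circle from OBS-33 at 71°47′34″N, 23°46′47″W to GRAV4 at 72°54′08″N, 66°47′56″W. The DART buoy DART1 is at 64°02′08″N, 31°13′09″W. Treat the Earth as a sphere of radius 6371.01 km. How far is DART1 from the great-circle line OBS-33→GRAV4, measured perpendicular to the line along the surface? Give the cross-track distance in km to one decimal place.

914.8 km

OBS-33: φ = +71.79278°, λ = -23.77972°
GRAV4: φ = +72.90222°, λ = -66.79889°
DART1: φ = +64.03556°, λ = -31.21917°
δ₁₃ = central angle OBS-33→DART1 = 0.143669 rad  (haversine)
θ₁₃ = bearing OBS-33→DART1 = 203.324°,  θ₁₂ = bearing OBS-33→GRAV4 = 295.216°
dₓₜ = R·arcsin(sin δ₁₃ · sin(θ₁₃ − θ₁₂)) = 6371.01·arcsin(0.14318·sin(-91.892°)) = -914.813 km
|dₓₜ| = 914.813 km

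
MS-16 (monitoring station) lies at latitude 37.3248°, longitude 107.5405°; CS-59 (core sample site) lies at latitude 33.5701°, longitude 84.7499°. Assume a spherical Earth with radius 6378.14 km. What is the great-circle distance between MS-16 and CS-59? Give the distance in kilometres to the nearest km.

2103 km

Δφ = -3.7547°,  Δλ = -22.7906°
a = sin²(Δφ/2) + cos φ₁ cos φ₂ sin²(Δλ/2) = 0.026938
c = 2·arcsin(√a) = 0.329748 rad = 18.8932°
d = R·c = 6378.14 × 0.329748 = 2103.2 km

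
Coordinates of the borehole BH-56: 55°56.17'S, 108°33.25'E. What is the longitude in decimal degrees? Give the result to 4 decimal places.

108.5542°E

108° + 33.25′/60 = 108 + 0.55417 = 108.5542°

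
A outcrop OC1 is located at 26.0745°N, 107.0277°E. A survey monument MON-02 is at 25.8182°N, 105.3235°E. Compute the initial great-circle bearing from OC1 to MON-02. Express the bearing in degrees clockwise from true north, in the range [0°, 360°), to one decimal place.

260.9°

Δλ = -1.7042°
y = sin Δλ · cos φ₂ = -0.026771
x = cos φ₁ sin φ₂ − sin φ₁ cos φ₂ cos Δλ = -0.004298
θ = atan2(y, x) = -99.1214° → 260.8786° (mod 360°)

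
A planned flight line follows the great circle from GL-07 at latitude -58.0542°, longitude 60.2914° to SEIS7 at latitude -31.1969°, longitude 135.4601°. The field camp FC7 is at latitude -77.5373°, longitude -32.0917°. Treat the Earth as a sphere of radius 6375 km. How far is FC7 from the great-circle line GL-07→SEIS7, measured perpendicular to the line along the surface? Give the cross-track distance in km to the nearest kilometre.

δ₁₃ = central angle GL-07→FC7 = 0.602703 rad  (haversine)
θ₁₃ = bearing GL-07→FC7 = 202.356°,  θ₁₂ = bearing GL-07→SEIS7 = 96.094°
dₓₜ = R·arcsin(sin δ₁₃ · sin(θ₁₃ − θ₁₂)) = 6375·arcsin(0.56687·sin(106.263°)) = 3668.320 km
|dₓₜ| = 3668.320 km

3668 km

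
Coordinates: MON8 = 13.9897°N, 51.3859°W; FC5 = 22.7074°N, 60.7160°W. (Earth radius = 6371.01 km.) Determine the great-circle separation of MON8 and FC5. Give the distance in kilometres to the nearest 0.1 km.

1380.8 km

Δφ = 8.7177°,  Δλ = -9.3301°
a = sin²(Δφ/2) + cos φ₁ cos φ₂ sin²(Δλ/2) = 0.011697
c = 2·arcsin(√a) = 0.216733 rad = 12.4179°
d = R·c = 6371.01 × 0.216733 = 1380.8 km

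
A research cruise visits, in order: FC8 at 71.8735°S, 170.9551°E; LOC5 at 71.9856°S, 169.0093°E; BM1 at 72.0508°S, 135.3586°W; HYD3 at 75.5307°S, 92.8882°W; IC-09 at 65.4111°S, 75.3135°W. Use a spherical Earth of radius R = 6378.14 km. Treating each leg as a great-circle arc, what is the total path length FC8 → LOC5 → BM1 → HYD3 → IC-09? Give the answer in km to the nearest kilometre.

4545 km

FC8→LOC5: c = 0.010714 rad, d = 68.33 km
LOC5→BM1: c = 0.289122 rad, d = 1844.06 km
BM1→HYD3: c = 0.210372 rad, d = 1341.78 km
HYD3→IC-09: c = 0.202383 rad, d = 1290.83 km
Total = 68.33 + 1844.06 + 1341.78 + 1290.83 = 4545.01 km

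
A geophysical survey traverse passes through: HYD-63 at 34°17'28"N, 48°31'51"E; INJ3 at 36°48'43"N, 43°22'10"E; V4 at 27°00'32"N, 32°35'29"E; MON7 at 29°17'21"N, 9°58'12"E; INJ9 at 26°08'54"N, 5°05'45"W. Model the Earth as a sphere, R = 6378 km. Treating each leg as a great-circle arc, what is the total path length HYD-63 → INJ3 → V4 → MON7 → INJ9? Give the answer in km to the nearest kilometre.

5791 km

HYD-63: φ = +34.29111°, λ = +48.53083°
INJ3: φ = +36.81194°, λ = +43.36944°
V4: φ = +27.00889°, λ = +32.59139°
MON7: φ = +29.28917°, λ = +9.97000°
INJ9: φ = +26.14833°, λ = -5.09583°
HYD-63→INJ3: c = 0.085463 rad, d = 545.08 km
INJ3→V4: c = 0.233702 rad, d = 1490.55 km
V4→MON7: c = 0.349839 rad, d = 2231.27 km
MON7→INJ9: c = 0.238947 rad, d = 1524.00 km
Total = 545.08 + 1490.55 + 2231.27 + 1524.00 = 5790.91 km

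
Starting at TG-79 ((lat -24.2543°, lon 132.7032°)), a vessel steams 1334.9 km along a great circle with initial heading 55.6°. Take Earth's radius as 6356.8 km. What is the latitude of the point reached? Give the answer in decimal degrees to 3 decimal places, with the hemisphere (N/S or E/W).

δ = d/R = 1334.9/6356.8 = 0.209996 rad
φ₂ = arcsin(sin φ₁ cos δ + cos φ₁ sin δ cos θ)
   = arcsin(-0.41079·0.97803 + 0.91173·0.20846·0.56497) = -17.12084°
λ₂ = λ₁ + atan2(sin θ sin δ cos φ₁, cos δ − sin φ₁ sin φ₂) = 143.07150°

17.121°S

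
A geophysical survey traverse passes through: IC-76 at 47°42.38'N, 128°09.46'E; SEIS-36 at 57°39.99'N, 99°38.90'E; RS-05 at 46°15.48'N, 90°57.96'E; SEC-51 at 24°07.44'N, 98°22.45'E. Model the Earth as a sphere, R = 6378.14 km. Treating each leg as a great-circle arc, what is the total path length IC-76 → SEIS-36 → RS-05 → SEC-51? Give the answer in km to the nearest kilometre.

6148 km

IC-76: φ = +47.70633°, λ = +128.15767°
SEIS-36: φ = +57.66650°, λ = +99.64833°
RS-05: φ = +46.25800°, λ = +90.96600°
SEC-51: φ = +24.12400°, λ = +98.37417°
IC-76→SEIS-36: c = 0.344381 rad, d = 2196.51 km
SEIS-36→RS-05: c = 0.219511 rad, d = 1400.07 km
RS-05→SEC-51: c = 0.400059 rad, d = 2551.63 km
Total = 2196.51 + 1400.07 + 2551.63 = 6148.21 km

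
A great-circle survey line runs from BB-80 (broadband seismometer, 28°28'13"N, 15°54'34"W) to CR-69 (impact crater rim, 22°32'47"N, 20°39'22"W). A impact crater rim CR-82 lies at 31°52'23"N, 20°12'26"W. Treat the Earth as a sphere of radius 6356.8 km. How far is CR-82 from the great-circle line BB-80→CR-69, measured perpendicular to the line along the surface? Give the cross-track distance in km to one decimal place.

BB-80: φ = +28.47028°, λ = -15.90944°
CR-69: φ = +22.54639°, λ = -20.65611°
CR-82: φ = +31.87306°, λ = -20.20722°
δ₁₃ = central angle BB-80→CR-82 = 0.087917 rad  (haversine)
θ₁₃ = bearing BB-80→CR-82 = 313.548°,  θ₁₂ = bearing BB-80→CR-69 = 216.925°
dₓₜ = R·arcsin(sin δ₁₃ · sin(θ₁₃ − θ₁₂)) = 6356.8·arcsin(0.08780·sin(96.623°)) = 555.133 km
|dₓₜ| = 555.133 km

555.1 km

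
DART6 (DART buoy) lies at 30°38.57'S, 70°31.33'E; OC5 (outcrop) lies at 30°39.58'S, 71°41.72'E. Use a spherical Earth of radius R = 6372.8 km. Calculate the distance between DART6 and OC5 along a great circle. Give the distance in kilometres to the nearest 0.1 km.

112.3 km

DART6: φ = -30.64283°, λ = +70.52217°
OC5: φ = -30.65967°, λ = +71.69533°
Δφ = -0.0168°,  Δλ = 1.1732°
a = sin²(Δφ/2) + cos φ₁ cos φ₂ sin²(Δλ/2) = 0.000078
c = 2·arcsin(√a) = 0.017617 rad = 1.0094°
d = R·c = 6372.8 × 0.017617 = 112.3 km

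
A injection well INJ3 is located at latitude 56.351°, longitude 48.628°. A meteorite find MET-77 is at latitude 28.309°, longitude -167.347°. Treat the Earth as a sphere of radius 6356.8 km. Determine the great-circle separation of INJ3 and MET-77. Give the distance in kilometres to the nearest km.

9985 km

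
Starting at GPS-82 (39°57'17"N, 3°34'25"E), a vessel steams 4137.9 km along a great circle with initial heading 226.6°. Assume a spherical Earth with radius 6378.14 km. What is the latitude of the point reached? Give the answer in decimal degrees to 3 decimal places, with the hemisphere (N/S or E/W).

GPS-82: φ = +39.95472°, λ = +3.57361°
δ = d/R = 4137.9/6378.14 = 0.648763 rad
φ₂ = arcsin(sin φ₁ cos δ + cos φ₁ sin δ cos θ)
   = arcsin(0.64218·0.79683 + 0.76655·0.60420·-0.68709) = 11.15626°
λ₂ = λ₁ + atan2(sin θ sin δ cos φ₁, cos δ − sin φ₁ sin φ₂) = -23.00675°

11.156°N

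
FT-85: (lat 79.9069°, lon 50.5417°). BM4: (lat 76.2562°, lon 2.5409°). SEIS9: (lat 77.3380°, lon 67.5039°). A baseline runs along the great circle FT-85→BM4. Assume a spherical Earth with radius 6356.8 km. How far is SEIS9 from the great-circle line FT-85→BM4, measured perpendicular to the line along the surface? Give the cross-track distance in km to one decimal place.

193.1 km

δ₁₃ = central angle FT-85→SEIS9 = 0.073175 rad  (haversine)
θ₁₃ = bearing FT-85→SEIS9 = 118.990°,  θ₁₂ = bearing FT-85→BM4 = 274.444°
dₓₜ = R·arcsin(sin δ₁₃ · sin(θ₁₃ − θ₁₂)) = 6356.8·arcsin(0.07311·sin(-155.454°)) = -193.095 km
|dₓₜ| = 193.095 km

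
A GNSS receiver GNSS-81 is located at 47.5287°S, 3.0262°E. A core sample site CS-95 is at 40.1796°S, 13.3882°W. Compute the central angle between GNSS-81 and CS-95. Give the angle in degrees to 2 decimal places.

13.89°

Δφ = 7.3491°,  Δλ = -16.4144°
a = sin²(Δφ/2) + cos φ₁ cos φ₂ sin²(Δλ/2) = 0.014620
c = 2·arcsin(√a) = 0.242423 rad = 13.8898°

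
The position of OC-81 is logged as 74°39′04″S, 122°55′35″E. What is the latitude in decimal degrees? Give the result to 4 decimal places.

74.6511°S

74° + 39′/60 + 4″/3600 = 74 + 0.65000 + 0.00111 = 74.6511°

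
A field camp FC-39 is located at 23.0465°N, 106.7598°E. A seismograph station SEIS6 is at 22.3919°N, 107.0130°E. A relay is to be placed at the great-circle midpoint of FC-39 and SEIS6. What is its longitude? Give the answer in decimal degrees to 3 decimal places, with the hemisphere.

Bx = cos φ₂ cos Δλ = 0.924591,  By = cos φ₂ sin Δλ = 0.004086
φₘ = atan2(sin φ₁ + sin φ₂, √((cos φ₁ + Bx)² + By²)) = 22.71925°
λₘ = λ₁ + atan2(By, cos φ₁ + Bx) = 106.88670°

106.887°E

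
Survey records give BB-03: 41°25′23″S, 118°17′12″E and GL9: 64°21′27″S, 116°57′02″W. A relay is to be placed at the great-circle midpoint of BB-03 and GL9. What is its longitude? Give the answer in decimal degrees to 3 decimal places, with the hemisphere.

BB-03: φ = -41.42306°, λ = +118.28667°
GL9: φ = -64.35750°, λ = -116.95056°
Bx = cos φ₂ cos Δλ = -0.246748,  By = cos φ₂ sin Δλ = 0.355516
φₘ = atan2(sin φ₁ + sin φ₂, √((cos φ₁ + Bx)² + By²)) = -68.49039°
λₘ = λ₁ + atan2(By, cos φ₁ + Bx) = 153.53383°

153.534°E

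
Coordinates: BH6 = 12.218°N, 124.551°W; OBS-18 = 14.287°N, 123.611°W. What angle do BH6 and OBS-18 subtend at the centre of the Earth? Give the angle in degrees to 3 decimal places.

2.262°

Δφ = 2.0690°,  Δλ = 0.9400°
a = sin²(Δφ/2) + cos φ₁ cos φ₂ sin²(Δλ/2) = 0.000390
c = 2·arcsin(√a) = 0.039484 rad = 2.2623°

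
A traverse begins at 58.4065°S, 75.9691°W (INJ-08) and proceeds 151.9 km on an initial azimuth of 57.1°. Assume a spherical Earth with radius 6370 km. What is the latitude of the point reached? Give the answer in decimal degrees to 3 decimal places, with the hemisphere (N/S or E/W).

δ = d/R = 151.9/6370 = 0.023846 rad
φ₂ = arcsin(sin φ₁ cos δ + cos φ₁ sin δ cos θ)
   = arcsin(-0.85179·0.99972 + 0.52389·0.02384·0.54317) = -57.64614°
λ₂ = λ₁ + atan2(sin θ sin δ cos φ₁, cos δ − sin φ₁ sin φ₂) = -73.82517°

57.646°S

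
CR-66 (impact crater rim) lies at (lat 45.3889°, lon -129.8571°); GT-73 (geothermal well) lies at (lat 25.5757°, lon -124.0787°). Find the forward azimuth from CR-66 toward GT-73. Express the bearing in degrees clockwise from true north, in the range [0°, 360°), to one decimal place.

164.9°

Δλ = 5.7784°
y = sin Δλ · cos φ₂ = 0.090816
x = cos φ₁ sin φ₂ − sin φ₁ cos φ₂ cos Δλ = -0.335692
θ = atan2(y, x) = 164.8619° → 164.8619° (mod 360°)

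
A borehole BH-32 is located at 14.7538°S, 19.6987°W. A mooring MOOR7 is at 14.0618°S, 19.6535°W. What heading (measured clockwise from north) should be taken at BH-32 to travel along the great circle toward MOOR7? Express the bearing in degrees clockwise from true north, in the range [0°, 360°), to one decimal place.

3.6°

Δλ = 0.0452°
y = sin Δλ · cos φ₂ = 0.000765
x = cos φ₁ sin φ₂ − sin φ₁ cos φ₂ cos Δλ = 0.012077
θ = atan2(y, x) = 3.6256° → 3.6256° (mod 360°)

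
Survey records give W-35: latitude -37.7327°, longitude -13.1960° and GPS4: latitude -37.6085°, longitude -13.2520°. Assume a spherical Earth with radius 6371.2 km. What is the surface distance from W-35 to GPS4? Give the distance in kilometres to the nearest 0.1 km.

14.7 km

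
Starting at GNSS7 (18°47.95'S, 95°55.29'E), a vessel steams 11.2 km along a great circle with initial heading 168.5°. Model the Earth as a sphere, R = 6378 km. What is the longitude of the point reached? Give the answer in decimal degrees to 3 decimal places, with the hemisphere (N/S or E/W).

95.943°E

GNSS7: φ = -18.79917°, λ = +95.92150°
δ = d/R = 11.2/6378 = 0.001756 rad
φ₂ = arcsin(sin φ₁ cos δ + cos φ₁ sin δ cos θ)
   = arcsin(-0.32225·1.00000 + 0.94665·0.00176·-0.97992) = -18.89776°
λ₂ = λ₁ + atan2(sin θ sin δ cos φ₁, cos δ − sin φ₁ sin φ₂) = 95.94270°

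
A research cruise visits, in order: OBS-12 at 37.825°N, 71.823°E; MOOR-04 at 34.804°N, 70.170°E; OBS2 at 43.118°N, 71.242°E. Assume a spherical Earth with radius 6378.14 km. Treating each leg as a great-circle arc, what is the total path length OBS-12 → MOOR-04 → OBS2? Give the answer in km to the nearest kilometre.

OBS-12→MOOR-04: c = 0.057621 rad, d = 367.51 km
MOOR-04→OBS2: c = 0.145830 rad, d = 930.13 km
Total = 367.51 + 930.13 = 1297.64 km

1298 km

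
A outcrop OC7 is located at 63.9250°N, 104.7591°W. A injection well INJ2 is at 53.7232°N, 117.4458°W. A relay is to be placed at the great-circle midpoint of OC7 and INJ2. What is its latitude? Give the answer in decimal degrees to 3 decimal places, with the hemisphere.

58.976°N

Bx = cos φ₂ cos Δλ = 0.577241,  By = cos φ₂ sin Δλ = -0.129946
φₘ = atan2(sin φ₁ + sin φ₂, √((cos φ₁ + Bx)² + By²)) = 58.97632°
λₘ = λ₁ + atan2(By, cos φ₁ + Bx) = -112.04205°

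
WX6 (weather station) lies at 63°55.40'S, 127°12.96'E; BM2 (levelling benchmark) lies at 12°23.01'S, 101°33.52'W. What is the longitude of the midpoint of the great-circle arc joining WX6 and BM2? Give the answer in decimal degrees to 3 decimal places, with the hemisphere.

WX6: φ = -63.92333°, λ = +127.21600°
BM2: φ = -12.38350°, λ = -101.55867°
Bx = cos φ₂ cos Δλ = -0.643689,  By = cos φ₂ sin Δλ = 0.734625
φₘ = atan2(sin φ₁ + sin φ₂, √((cos φ₁ + Bx)² + By²)) = -55.57898°
λₘ = λ₁ + atan2(By, cos φ₁ + Bx) = -127.25602°

127.256°W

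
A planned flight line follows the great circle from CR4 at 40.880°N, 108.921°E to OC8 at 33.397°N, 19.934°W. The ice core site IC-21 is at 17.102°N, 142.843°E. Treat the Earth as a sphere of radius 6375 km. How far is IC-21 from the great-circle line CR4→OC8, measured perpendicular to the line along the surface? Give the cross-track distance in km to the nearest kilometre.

δ₁₃ = central angle CR4→IC-21 = 0.656525 rad  (haversine)
θ₁₃ = bearing CR4→IC-21 = 119.087°,  θ₁₂ = bearing CR4→OC8 = 319.416°
dₓₜ = R·arcsin(sin δ₁₃ · sin(θ₁₃ − θ₁₂)) = 6375·arcsin(0.61037·sin(-200.328°)) = 1362.109 km
|dₓₜ| = 1362.109 km

1362 km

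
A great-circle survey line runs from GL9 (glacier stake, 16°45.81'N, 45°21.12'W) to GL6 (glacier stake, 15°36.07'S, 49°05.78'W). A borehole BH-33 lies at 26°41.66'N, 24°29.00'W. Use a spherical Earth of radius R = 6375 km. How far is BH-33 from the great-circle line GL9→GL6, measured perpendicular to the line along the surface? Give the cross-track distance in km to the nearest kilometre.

1902 km

GL9: φ = +16.76350°, λ = -45.35200°
GL6: φ = -15.60117°, λ = -49.09633°
BH-33: φ = +26.69433°, λ = -24.48333°
δ₁₃ = central angle GL9→BH-33 = 0.379368 rad  (haversine)
θ₁₃ = bearing GL9→BH-33 = 59.247°,  θ₁₂ = bearing GL9→GL6 = 186.709°
dₓₜ = R·arcsin(sin δ₁₃ · sin(θ₁₃ − θ₁₂)) = 6375·arcsin(0.37033·sin(-127.461°)) = -1902.073 km
|dₓₜ| = 1902.073 km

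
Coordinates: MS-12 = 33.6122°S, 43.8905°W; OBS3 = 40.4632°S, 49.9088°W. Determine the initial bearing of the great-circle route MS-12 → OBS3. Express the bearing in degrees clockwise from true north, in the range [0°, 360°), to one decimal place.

213.3°

Δλ = -6.0183°
y = sin Δλ · cos φ₂ = -0.079769
x = cos φ₁ sin φ₂ − sin φ₁ cos φ₂ cos Δλ = -0.121609
θ = atan2(y, x) = -146.7372° → 213.2628° (mod 360°)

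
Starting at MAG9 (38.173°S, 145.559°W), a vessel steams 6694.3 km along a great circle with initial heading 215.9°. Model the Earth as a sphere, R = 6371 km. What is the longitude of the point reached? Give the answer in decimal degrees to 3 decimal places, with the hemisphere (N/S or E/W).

δ = d/R = 6694.3/6371 = 1.050746 rad
φ₂ = arcsin(sin φ₁ cos δ + cos φ₁ sin δ cos θ)
   = arcsin(-0.61804·0.49692 + 0.78615·0.86779·-0.81004) = -59.28744°
λ₂ = λ₁ + atan2(sin θ sin δ cos φ₁, cos δ − sin φ₁ sin φ₂) = 119.52206°

119.522°E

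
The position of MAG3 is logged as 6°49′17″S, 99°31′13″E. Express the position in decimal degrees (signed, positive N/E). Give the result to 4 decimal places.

-6.8214°, +99.5203°

lat: 6.8214° S → -6.8214°
lon: 99.5203° E → +99.5203°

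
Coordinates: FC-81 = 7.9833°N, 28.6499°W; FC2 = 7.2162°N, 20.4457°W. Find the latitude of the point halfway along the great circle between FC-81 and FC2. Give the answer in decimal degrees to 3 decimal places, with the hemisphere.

7.619°N

Bx = cos φ₂ cos Δλ = 0.981926,  By = cos φ₂ sin Δλ = 0.141571
φₘ = atan2(sin φ₁ + sin φ₂, √((cos φ₁ + Bx)² + By²)) = 7.61904°
λₘ = λ₁ + atan2(By, cos φ₁ + Bx) = -24.54413°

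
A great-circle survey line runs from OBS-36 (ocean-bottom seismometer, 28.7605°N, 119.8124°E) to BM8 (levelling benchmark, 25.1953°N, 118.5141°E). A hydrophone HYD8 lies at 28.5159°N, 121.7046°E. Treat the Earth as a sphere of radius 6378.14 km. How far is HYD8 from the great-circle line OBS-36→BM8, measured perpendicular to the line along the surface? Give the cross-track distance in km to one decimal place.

δ₁₃ = central angle OBS-36→HYD8 = 0.029297 rad  (haversine)
θ₁₃ = bearing OBS-36→HYD8 = 97.924°,  θ₁₂ = bearing OBS-36→BM8 = 198.278°
dₓₜ = R·arcsin(sin δ₁₃ · sin(θ₁₃ − θ₁₂)) = 6378.14·arcsin(0.02929·sin(-100.354°)) = -183.819 km
|dₓₜ| = 183.819 km

183.8 km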